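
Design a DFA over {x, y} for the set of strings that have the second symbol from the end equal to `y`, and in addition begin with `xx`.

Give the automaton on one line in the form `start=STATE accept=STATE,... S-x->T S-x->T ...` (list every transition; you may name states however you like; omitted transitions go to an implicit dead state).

Build one automaton per condition and run them in lockstep. The first has 7 states tracking the last 2 symbols read; the second has 4 states tracking whether the input so far still matches the prefix `xx`. A product state is a pair (one from each), accepting exactly when both do.
11 states suffice.
          x    y  
>  q0     q1   q2 
   q1     q3   q4 
   q2     q5   q6 
   q3     q3   q7 
   q4     q5   q6 
   q5     q8   q4 
   q6     q5   q6 
   q7     q9  q10 
   q8     q8   q4 
 * q9     q3   q7 
 * q10    q9  q10 
(> = start, * = accepting)

start=q0 accept=q9,q10 q0-x->q1 q0-y->q2 q1-x->q3 q1-y->q4 q2-x->q5 q2-y->q6 q3-x->q3 q3-y->q7 q4-x->q5 q4-y->q6 q5-x->q8 q5-y->q4 q6-x->q5 q6-y->q6 q7-x->q9 q7-y->q10 q8-x->q8 q8-y->q4 q9-x->q3 q9-y->q7 q10-x->q9 q10-y->q10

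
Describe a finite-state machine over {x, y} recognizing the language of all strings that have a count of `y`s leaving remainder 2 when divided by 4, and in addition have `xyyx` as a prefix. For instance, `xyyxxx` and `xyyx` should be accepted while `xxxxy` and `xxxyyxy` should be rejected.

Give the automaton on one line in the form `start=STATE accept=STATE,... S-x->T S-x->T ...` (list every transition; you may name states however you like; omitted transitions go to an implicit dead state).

start=s0 accept=s5 s0-x->s1 s0-y->s2 s1-x->s2 s1-y->s3 s2-x->s2 s2-y->s2 s3-x->s2 s3-y->s4 s4-x->s5 s4-y->s2 s5-x->s5 s5-y->s6 s6-x->s6 s6-y->s7 s7-x->s7 s7-y->s8 s8-x->s8 s8-y->s5

Handle the two conditions separately and then intersect. The first has 4 states tracking the count of `y`s modulo 4; the second has 6 states tracking whether the input so far still matches the prefix `xyyx`. A product state is a pair (one from each), accepting exactly when both do. Minimizing collapses redundant product states.
9 states suffice.
        x   y  
>  s0   s1  s2 
   s1   s2  s3 
   s2   s2  s2 
   s3   s2  s4 
   s4   s5  s2 
 * s5   s5  s6 
   s6   s6  s7 
   s7   s7  s8 
   s8   s8  s5 
(> = start, * = accepting)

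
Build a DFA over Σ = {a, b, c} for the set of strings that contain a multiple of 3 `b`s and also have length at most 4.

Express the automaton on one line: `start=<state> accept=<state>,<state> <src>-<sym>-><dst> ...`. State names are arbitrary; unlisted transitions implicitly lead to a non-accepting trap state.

Run two small machines in parallel and take their product. One (3 states) tracks the count of `b`s modulo 3; the other (6 states) tracks the input length, saturating at 5. Each combined state is a pair, one component from each; accept when both components accept. Equivalent product states are then merged.
With 10 states:
        a   b   c  
>* q0   q1  q2  q1 
 * q1   q3  q4  q3 
   q2   q4  q5  q4 
 * q3   q6  q7  q6 
   q4   q7  q8  q7 
   q5   q8  q6  q8 
 * q6   q9  q7  q9 
   q7   q7  q7  q7 
   q8   q7  q9  q7 
 * q9   q7  q7  q7 
(> = start, * = accepting)

start=q0 accept=q0,q1,q3,q6,q9 q0-a->q1 q0-b->q2 q0-c->q1 q1-a->q3 q1-b->q4 q1-c->q3 q2-a->q4 q2-b->q5 q2-c->q4 q3-a->q6 q3-b->q7 q3-c->q6 q4-a->q7 q4-b->q8 q4-c->q7 q5-a->q8 q5-b->q6 q5-c->q8 q6-a->q9 q6-b->q7 q6-c->q9 q7-a->q7 q7-b->q7 q7-c->q7 q8-a->q7 q8-b->q9 q8-c->q7 q9-a->q7 q9-b->q7 q9-c->q7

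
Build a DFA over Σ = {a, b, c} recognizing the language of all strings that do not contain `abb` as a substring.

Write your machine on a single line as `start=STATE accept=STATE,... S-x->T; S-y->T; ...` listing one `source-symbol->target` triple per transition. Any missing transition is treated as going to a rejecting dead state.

This is the complement of 'contains `abb`'. Use the same substring-matching states — s0 through s3 holding how much of `abb` has just been matched — but flip the accepting set: everything except the trap s3 accepts.
        a   b   c  
>* s0   s1  s0  s0 
 * s1   s1  s2  s0 
 * s2   s1  s3  s0 
   s3   s3  s3  s3 
(> = start, * = accepting)

start=s0; accept=s0,s1,s2; s0-a->s1; s0-b->s0; s0-c->s0; s1-a->s1; s1-b->s2; s1-c->s0; s2-a->s1; s2-b->s3; s2-c->s0; s3-a->s3; s3-b->s3; s3-c->s3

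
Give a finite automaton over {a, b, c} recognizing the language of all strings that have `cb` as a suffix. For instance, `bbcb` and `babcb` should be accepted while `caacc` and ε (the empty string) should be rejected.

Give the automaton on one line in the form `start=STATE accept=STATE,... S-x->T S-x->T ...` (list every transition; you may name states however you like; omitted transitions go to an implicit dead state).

Remember how much of `cb` the current input suffix matches. State s0 means no match yet; s1 means the last symbol is `c`; s2 means the last 2 symbols are `cb`. Only s2 accepts. On a mismatch, fall back to the longest proper suffix that is still a prefix of `cb`.
With 3 states:
        a   b   c  
>  s0   s0  s0  s1 
   s1   s0  s2  s1 
 * s2   s0  s0  s1 
(> = start, * = accepting)

start=s0 accept=s2 s0-a->s0 s0-b->s0 s0-c->s1 s1-a->s0 s1-b->s2 s1-c->s1 s2-a->s0 s2-b->s0 s2-c->s1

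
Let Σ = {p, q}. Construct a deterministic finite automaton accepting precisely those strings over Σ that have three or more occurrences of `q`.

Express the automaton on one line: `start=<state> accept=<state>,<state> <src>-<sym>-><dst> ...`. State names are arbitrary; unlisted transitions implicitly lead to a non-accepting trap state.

start=S0 accept=S3,S4 S0-p->S0 S0-q->S1 S1-p->S1 S1-q->S2 S2-p->S2 S2-q->S3 S3-p->S3 S3-q->S4 S4-p->S4 S4-q->S4

Only the number of `q`s matters, and only up to 4. Make a chain S0 → S1 → S2 → S3 → S4 advanced by each `q` (with S4 absorbing); every other symbol self-loops. The accepting set is {S3, S4}.
        p   q  
>  S0   S0  S1 
   S1   S1  S2 
   S2   S2  S3 
 * S3   S3  S4 
 * S4   S4  S4 
(> = start, * = accepting)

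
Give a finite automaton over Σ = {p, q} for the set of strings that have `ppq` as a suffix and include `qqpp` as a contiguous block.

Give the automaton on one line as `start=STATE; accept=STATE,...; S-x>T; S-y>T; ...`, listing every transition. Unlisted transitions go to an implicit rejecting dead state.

start=S0; accept=S5; S0-p>S0; S0-q>S1; S1-p>S0; S1-q>S2; S2-p>S3; S2-q>S2; S3-p>S4; S3-q>S1; S4-p>S4; S4-q>S5; S5-p>S6; S5-q>S7; S6-p>S4; S6-q>S7; S7-p>S6; S7-q>S7

Build one automaton per condition and run them in lockstep. One (4 states) tracks how much of the suffix `ppq` has currently been matched; the other (5 states) tracks whether and how much of `qqpp` has been seen. Each combined state is a pair, one component from each; accept when both components accept. Minimizing collapses redundant product states.
        p   q  
>  S0   S0  S1 
   S1   S0  S2 
   S2   S3  S2 
   S3   S4  S1 
   S4   S4  S5 
 * S5   S6  S7 
   S6   S4  S7 
   S7   S6  S7 
(> = start, * = accepting)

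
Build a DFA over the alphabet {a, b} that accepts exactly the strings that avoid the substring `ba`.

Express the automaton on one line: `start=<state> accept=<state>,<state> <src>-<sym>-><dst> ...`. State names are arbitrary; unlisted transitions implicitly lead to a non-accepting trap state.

start=s0 accept=s0,s1 s0-a->s0 s0-b->s1 s1-a->s2 s1-b->s1 s2-a->s2 s2-b->s2

This is the complement of 'contains `ba`'. Use the same substring-matching states — s0 through s2 holding how much of `ba` has just been matched — but flip the accepting set: everything except the trap s2 accepts.
A 3-state machine:
        a   b  
>* s0   s0  s1 
 * s1   s2  s1 
   s2   s2  s2 
(> = start, * = accepting)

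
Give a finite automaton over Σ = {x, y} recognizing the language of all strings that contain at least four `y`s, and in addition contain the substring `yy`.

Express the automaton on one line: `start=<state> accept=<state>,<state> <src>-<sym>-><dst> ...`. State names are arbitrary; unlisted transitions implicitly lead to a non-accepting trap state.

Run two small machines in parallel and take their product. The first has 6 states tracking the count of `y`s, saturating at 5; the second has 3 states tracking whether and how much of `yy` has been seen. A product state is a pair (one from each), accepting exactly when both do. After merging equivalent states the machine shrinks.
A 9-state machine:
        x   y  
>  q0   q0  q1 
   q1   q2  q3 
   q2   q2  q4 
   q3   q3  q5 
   q4   q6  q5 
   q5   q5  q7 
   q6   q6  q8 
 * q7   q7  q7 
   q8   q6  q7 
(> = start, * = accepting)

start=q0 accept=q7 q0-x->q0 q0-y->q1 q1-x->q2 q1-y->q3 q2-x->q2 q2-y->q4 q3-x->q3 q3-y->q5 q4-x->q6 q4-y->q5 q5-x->q5 q5-y->q7 q6-x->q6 q6-y->q8 q7-x->q7 q7-y->q7 q8-x->q6 q8-y->q7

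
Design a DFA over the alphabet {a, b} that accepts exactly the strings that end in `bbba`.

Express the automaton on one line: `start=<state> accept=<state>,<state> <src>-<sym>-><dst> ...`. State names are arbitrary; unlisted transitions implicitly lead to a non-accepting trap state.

Let each state record the length of the longest suffix of the input read so far that is also a prefix of `bbba`. q1 means the last symbol is `b`; q2 means the last 2 symbols are `bb`; q3 means the last 3 symbols are `bbb`; q4 means the last 4 symbols are `bbba`. Accept only at q4, where the string currently ends in `bbba`.
A 5-state machine:
        a   b  
>  q0   q0  q1 
   q1   q0  q2 
   q2   q0  q3 
   q3   q4  q3 
 * q4   q0  q1 
(> = start, * = accepting)

start=q0 accept=q4 q0-a->q0 q0-b->q1 q1-a->q0 q1-b->q2 q2-a->q0 q2-b->q3 q3-a->q4 q3-b->q3 q4-a->q0 q4-b->q1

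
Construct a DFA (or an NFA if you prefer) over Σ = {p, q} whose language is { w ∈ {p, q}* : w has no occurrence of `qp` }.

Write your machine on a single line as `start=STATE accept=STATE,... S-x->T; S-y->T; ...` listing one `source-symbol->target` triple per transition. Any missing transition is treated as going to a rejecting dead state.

This is the complement of 'contains `qp`'. Use the same substring-matching states — A through C holding how much of `qp` has just been matched — but flip the accepting set: everything except the trap C accepts.
       p  q 
>* A   A  B 
 * B   C  B 
   C   C  C 
(> = start, * = accepting)

start=A; accept=A,B; A-p->A; A-q->B; B-p->C; B-q->B; C-p->C; C-q->C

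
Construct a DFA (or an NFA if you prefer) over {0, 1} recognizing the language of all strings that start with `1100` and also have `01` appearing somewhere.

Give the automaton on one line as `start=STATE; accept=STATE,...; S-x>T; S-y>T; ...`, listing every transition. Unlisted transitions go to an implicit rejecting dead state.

start=q0; accept=q6; q0-0>q1; q0-1>q2; q1-0>q1; q1-1>q1; q2-0>q1; q2-1>q3; q3-0>q4; q3-1>q1; q4-0>q5; q4-1>q1; q5-0>q5; q5-1>q6; q6-0>q6; q6-1>q6

Handle the two conditions separately and then intersect. One (6 states) tracks whether the input so far still matches the prefix `1100`; the other (3 states) tracks whether and how much of `01` has been seen. Each combined state is a pair, one component from each; accept when both components accept. After merging equivalent states the machine shrinks.
7 states suffice.
        0   1  
>  q0   q1  q2 
   q1   q1  q1 
   q2   q1  q3 
   q3   q4  q1 
   q4   q5  q1 
   q5   q5  q6 
 * q6   q6  q6 
(> = start, * = accepting)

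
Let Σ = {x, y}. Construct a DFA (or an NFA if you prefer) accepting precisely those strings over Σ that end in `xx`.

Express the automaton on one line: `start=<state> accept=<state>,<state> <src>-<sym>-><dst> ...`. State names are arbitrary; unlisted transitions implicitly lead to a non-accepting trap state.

start=q0 accept=q2 q0-x->q1 q0-y->q0 q1-x->q2 q1-y->q0 q2-x->q2 q2-y->q0

Remember how much of `xx` the current input suffix matches. State q0 means no match yet; q1 means the last symbol is `x`; q2 means the last 2 symbols are `xx`. Only q2 accepts. On a mismatch, fall back to the longest proper suffix that is still a prefix of `xx`.
        x   y  
>  q0   q1  q0 
   q1   q2  q0 
 * q2   q2  q0 
(> = start, * = accepting)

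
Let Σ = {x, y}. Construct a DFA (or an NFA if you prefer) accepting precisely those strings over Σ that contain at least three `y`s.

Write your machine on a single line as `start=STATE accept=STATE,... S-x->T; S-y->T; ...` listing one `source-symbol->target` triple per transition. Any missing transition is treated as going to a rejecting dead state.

Only the number of `y`s matters, and only up to 4. Make a chain q0 → q1 → q2 → q3 → q4 advanced by each `y` (with q4 absorbing); every other symbol self-loops. The accepting set is {q3, q4}.
5 states suffice.
        x   y  
>  q0   q0  q1 
   q1   q1  q2 
   q2   q2  q3 
 * q3   q3  q4 
 * q4   q4  q4 
(> = start, * = accepting)

start=q0; accept=q3,q4; q0-x->q0; q0-y->q1; q1-x->q1; q1-y->q2; q2-x->q2; q2-y->q3; q3-x->q3; q3-y->q4; q4-x->q4; q4-y->q4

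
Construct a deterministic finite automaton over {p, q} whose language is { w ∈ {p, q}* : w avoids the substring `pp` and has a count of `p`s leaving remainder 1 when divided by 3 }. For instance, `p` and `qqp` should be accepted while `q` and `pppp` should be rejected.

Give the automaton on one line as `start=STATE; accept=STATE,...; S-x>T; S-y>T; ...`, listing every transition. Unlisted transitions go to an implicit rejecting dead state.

Build one automaton per condition and run them in lockstep. One (3 states) tracks partial matches of the forbidden pattern `pp`; the other (3 states) tracks the count of `p`s modulo 3. Each combined state is a pair, one component from each; accept when both components accept. Minimizing collapses redundant product states.
7 states suffice.
       p  q 
>  A   B  A 
 * B   C  D 
   C   C  C 
 * D   E  D 
   E   C  F 
   F   G  F 
   G   C  A 
(> = start, * = accepting)

start=A; accept=B,D; A-p>B; A-q>A; B-p>C; B-q>D; C-p>C; C-q>C; D-p>E; D-q>D; E-p>C; E-q>F; F-p>G; F-q>F; G-p>C; G-q>A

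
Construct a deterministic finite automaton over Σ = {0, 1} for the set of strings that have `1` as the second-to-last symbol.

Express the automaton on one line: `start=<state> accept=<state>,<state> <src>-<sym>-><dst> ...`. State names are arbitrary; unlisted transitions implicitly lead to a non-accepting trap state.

A DFA must remember the last 2 symbols (since which symbol is second-to-last isn't known until the input ends). Use one state per possible window of the last ≤2 symbols; accept from those whose window starts with `1`.
With 7 states:
        0   1  
>  q0   q1  q2 
   q1   q3  q4 
   q2   q5  q6 
   q3   q3  q4 
   q4   q5  q6 
 * q5   q3  q4 
 * q6   q5  q6 
(> = start, * = accepting)

start=q0 accept=q5,q6 q0-0->q1 q0-1->q2 q1-0->q3 q1-1->q4 q2-0->q5 q2-1->q6 q3-0->q3 q3-1->q4 q4-0->q5 q4-1->q6 q5-0->q3 q5-1->q4 q6-0->q5 q6-1->q6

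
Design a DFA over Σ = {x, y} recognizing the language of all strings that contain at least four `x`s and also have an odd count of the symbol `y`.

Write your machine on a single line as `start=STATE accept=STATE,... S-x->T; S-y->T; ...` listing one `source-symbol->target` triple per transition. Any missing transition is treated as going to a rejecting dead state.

start=q0; accept=q9; q0-x->q1; q0-y->q2; q1-x->q3; q1-y->q4; q2-x->q4; q2-y->q0; q3-x->q5; q3-y->q6; q4-x->q6; q4-y->q1; q5-x->q7; q5-y->q8; q6-x->q8; q6-y->q3; q7-x->q7; q7-y->q9; q8-x->q9; q8-y->q5; q9-x->q9; q9-y->q7

Handle the two conditions separately and then intersect. The first has 6 states tracking the count of `x`s, saturating at 5; the second has 2 states tracking the count of `y`s modulo 2. A product state is a pair (one from each), accepting exactly when both do. Minimizing collapses redundant product states.
        x   y  
>  q0   q1  q2 
   q1   q3  q4 
   q2   q4  q0 
   q3   q5  q6 
   q4   q6  q1 
   q5   q7  q8 
   q6   q8  q3 
   q7   q7  q9 
   q8   q9  q5 
 * q9   q9  q7 
(> = start, * = accepting)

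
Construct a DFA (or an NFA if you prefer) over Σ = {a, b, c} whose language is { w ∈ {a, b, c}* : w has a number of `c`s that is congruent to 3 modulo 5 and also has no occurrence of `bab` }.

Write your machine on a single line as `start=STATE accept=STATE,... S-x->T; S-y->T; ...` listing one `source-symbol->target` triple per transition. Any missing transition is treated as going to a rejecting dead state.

Run two small machines in parallel and take their product. The first has 5 states tracking the count of `c`s modulo 5; the second has 4 states tracking partial matches of the forbidden pattern `bab`. A product state is a pair (one from each), accepting exactly when both do.
20 states suffice.
          a    b    c  
>  q0     q0   q1   q2 
   q1     q3   q1   q2 
   q2     q2   q4   q5 
   q3     q0   q6   q2 
   q4     q7   q4   q5 
   q5     q5   q8   q9 
   q6     q6   q6  q10 
   q7     q2  q10   q5 
   q8    q11   q8   q9 
 * q9     q9  q12  q13 
   q10   q10  q10  q14 
   q11    q5  q14   q9 
 * q12   q15  q12  q13 
   q13   q13  q16   q0 
   q14   q14  q14  q17 
 * q15    q9  q17  q13 
   q16   q18  q16   q0 
   q17   q17  q17  q19 
   q18   q13  q19   q0 
   q19   q19  q19   q6 
(> = start, * = accepting)

start=q0; accept=q9,q12,q15; q0-a->q0; q0-b->q1; q0-c->q2; q1-a->q3; q1-b->q1; q1-c->q2; q2-a->q2; q2-b->q4; q2-c->q5; q3-a->q0; q3-b->q6; q3-c->q2; q4-a->q7; q4-b->q4; q4-c->q5; q5-a->q5; q5-b->q8; q5-c->q9; q6-a->q6; q6-b->q6; q6-c->q10; q7-a->q2; q7-b->q10; q7-c->q5; q8-a->q11; q8-b->q8; q8-c->q9; q9-a->q9; q9-b->q12; q9-c->q13; q10-a->q10; q10-b->q10; q10-c->q14; q11-a->q5; q11-b->q14; q11-c->q9; q12-a->q15; q12-b->q12; q12-c->q13; q13-a->q13; q13-b->q16; q13-c->q0; q14-a->q14; q14-b->q14; q14-c->q17; q15-a->q9; q15-b->q17; q15-c->q13; q16-a->q18; q16-b->q16; q16-c->q0; q17-a->q17; q17-b->q17; q17-c->q19; q18-a->q13; q18-b->q19; q18-c->q0; q19-a->q19; q19-b->q19; q19-c->q6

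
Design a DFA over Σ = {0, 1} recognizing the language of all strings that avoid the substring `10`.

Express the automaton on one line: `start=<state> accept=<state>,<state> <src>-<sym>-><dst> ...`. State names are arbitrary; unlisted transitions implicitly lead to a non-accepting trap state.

start=q0 accept=q0,q1 q0-0->q0 q0-1->q1 q1-0->q2 q1-1->q1 q2-0->q2 q2-1->q2

This is the complement of 'contains `10`'. Use the same substring-matching states — q0 through q2 holding how much of `10` has just been matched — but flip the accepting set: everything except the trap q2 accepts.
With 3 states:
        0   1  
>* q0   q0  q1 
 * q1   q2  q1 
   q2   q2  q2 
(> = start, * = accepting)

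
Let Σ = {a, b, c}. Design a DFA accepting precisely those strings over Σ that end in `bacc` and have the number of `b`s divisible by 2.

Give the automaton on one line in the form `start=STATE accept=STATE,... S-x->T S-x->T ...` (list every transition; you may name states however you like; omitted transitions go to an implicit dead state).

Handle the two conditions separately and then intersect. One (5 states) tracks how much of the suffix `bacc` has currently been matched; the other (2 states) tracks the count of `b`s modulo 2. Each combined state is a pair, one component from each; accept when both components accept. Equivalent product states are then merged.
        a   b   c  
>  q0   q0  q1  q0 
   q1   q1  q2  q1 
   q2   q3  q1  q0 
   q3   q0  q1  q4 
   q4   q0  q1  q5 
 * q5   q0  q1  q0 
(> = start, * = accepting)

start=q0 accept=q5 q0-a->q0 q0-b->q1 q0-c->q0 q1-a->q1 q1-b->q2 q1-c->q1 q2-a->q3 q2-b->q1 q2-c->q0 q3-a->q0 q3-b->q1 q3-c->q4 q4-a->q0 q4-b->q1 q4-c->q5 q5-a->q0 q5-b->q1 q5-c->q0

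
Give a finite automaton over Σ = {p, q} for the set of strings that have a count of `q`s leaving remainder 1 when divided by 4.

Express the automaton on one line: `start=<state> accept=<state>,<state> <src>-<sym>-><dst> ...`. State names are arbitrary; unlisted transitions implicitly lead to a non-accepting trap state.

The only thing that matters is how many `q`s have appeared, reduced mod 4. Use one state per residue: S0 for 0, …, S3 for 3. Reading `q` moves to the next residue; anything else stays put. S1 is accepting.
4 states suffice.
        p   q  
>  S0   S0  S1 
 * S1   S1  S2 
   S2   S2  S3 
   S3   S3  S0 
(> = start, * = accepting)

start=S0 accept=S1 S0-p->S0 S0-q->S1 S1-p->S1 S1-q->S2 S2-p->S2 S2-q->S3 S3-p->S3 S3-q->S0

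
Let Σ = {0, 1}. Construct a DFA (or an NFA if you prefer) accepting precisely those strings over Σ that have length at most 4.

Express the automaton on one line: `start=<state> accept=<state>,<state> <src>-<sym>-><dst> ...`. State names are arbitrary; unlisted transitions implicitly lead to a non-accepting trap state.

start=s0 accept=s0,s1,s2,s3,s4 s0-0->s1 s0-1->s1 s1-0->s2 s1-1->s2 s2-0->s3 s2-1->s3 s3-0->s4 s3-1->s4 s4-0->s5 s4-1->s5 s5-0->s5 s5-1->s5

We only need to distinguish lengths 0, 1, …, 4, and '>4'. Chain s0 → s1 → s2 → s3 → s4 → s5 on every symbol, with s5 looping. Accepting states: {s0, s1, s2, s3, s4}.
6 states suffice.
        0   1  
>* s0   s1  s1 
 * s1   s2  s2 
 * s2   s3  s3 
 * s3   s4  s4 
 * s4   s5  s5 
   s5   s5  s5 
(> = start, * = accepting)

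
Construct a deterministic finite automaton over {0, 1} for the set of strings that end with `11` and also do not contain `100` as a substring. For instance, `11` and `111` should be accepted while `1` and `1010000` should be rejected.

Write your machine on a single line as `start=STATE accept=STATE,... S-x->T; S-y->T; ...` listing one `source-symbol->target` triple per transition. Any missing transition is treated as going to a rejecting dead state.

Handle the two conditions separately and then intersect. The first has 3 states tracking how much of the suffix `11` has currently been matched; the second has 4 states tracking partial matches of the forbidden pattern `100`. A product state is a pair (one from each), accepting exactly when both do.
With 7 states:
        0   1  
>  S0   S0  S1 
   S1   S2  S3 
   S2   S4  S1 
 * S3   S2  S3 
   S4   S4  S5 
   S5   S4  S6 
   S6   S4  S6 
(> = start, * = accepting)

start=S0; accept=S3; S0-0->S0; S0-1->S1; S1-0->S2; S1-1->S3; S2-0->S4; S2-1->S1; S3-0->S2; S3-1->S3; S4-0->S4; S4-1->S5; S5-0->S4; S5-1->S6; S6-0->S4; S6-1->S6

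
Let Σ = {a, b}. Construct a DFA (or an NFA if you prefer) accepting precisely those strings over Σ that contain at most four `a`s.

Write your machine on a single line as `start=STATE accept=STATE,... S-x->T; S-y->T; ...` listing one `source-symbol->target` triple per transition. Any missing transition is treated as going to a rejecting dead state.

Count `a`s, saturating at 5: states S0 through S4 mean 0 through 4 `a`s seen; S5 means more than 4. Each `a` increments (capped at S5); other symbols loop. Accept from {S0, S1, S2, S3, S4}.
With 6 states:
        a   b  
>* S0   S1  S0 
 * S1   S2  S1 
 * S2   S3  S2 
 * S3   S4  S3 
 * S4   S5  S4 
   S5   S5  S5 
(> = start, * = accepting)

start=S0; accept=S0,S1,S2,S3,S4; S0-a->S1; S0-b->S0; S1-a->S2; S1-b->S1; S2-a->S3; S2-b->S2; S3-a->S4; S3-b->S3; S4-a->S5; S4-b->S4; S5-a->S5; S5-b->S5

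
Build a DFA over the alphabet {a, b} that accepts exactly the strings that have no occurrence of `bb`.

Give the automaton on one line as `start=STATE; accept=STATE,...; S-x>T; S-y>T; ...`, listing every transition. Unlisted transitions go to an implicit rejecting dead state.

start=q0; accept=q0,q1; q0-a>q0; q0-b>q1; q1-a>q0; q1-b>q2; q2-a>q2; q2-b>q2

Track partial matches of the forbidden pattern `bb`. State q2 is a dead state reached once `bb` has occurred; every other state accepts. q0 means no part of `bb` is currently matched.
With 3 states:
        a   b  
>* q0   q0  q1 
 * q1   q0  q2 
   q2   q2  q2 
(> = start, * = accepting)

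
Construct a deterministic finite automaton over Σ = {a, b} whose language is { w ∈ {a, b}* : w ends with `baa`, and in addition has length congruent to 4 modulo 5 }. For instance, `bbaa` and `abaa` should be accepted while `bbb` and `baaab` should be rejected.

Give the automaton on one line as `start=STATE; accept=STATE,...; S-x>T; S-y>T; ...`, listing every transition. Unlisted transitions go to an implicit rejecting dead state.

start=q0; accept=q13; q0-a>q1; q0-b>q2; q1-a>q3; q1-b>q4; q2-a>q5; q2-b>q4; q3-a>q6; q3-b>q7; q4-a>q8; q4-b>q7; q5-a>q9; q5-b>q7; q6-a>q10; q6-b>q11; q7-a>q12; q7-b>q11; q8-a>q13; q8-b>q11; q9-a>q10; q9-b>q11; q10-a>q0; q10-b>q14; q11-a>q15; q11-b>q14; q12-a>q16; q12-b>q14; q13-a>q0; q13-b>q14; q14-a>q17; q14-b>q2; q15-a>q18; q15-b>q2; q16-a>q1; q16-b>q2; q17-a>q19; q17-b>q4; q18-a>q3; q18-b>q4; q19-a>q6; q19-b>q7

Handle the two conditions separately and then intersect. One (4 states) tracks how much of the suffix `baa` has currently been matched; the other (5 states) tracks the input length modulo 5. Each combined state is a pair, one component from each; accept when both components accept.
A 20-state machine:
          a    b  
>  q0     q1   q2 
   q1     q3   q4 
   q2     q5   q4 
   q3     q6   q7 
   q4     q8   q7 
   q5     q9   q7 
   q6    q10  q11 
   q7    q12  q11 
   q8    q13  q11 
   q9    q10  q11 
   q10    q0  q14 
   q11   q15  q14 
   q12   q16  q14 
 * q13    q0  q14 
   q14   q17   q2 
   q15   q18   q2 
   q16    q1   q2 
   q17   q19   q4 
   q18    q3   q4 
   q19    q6   q7 
(> = start, * = accepting)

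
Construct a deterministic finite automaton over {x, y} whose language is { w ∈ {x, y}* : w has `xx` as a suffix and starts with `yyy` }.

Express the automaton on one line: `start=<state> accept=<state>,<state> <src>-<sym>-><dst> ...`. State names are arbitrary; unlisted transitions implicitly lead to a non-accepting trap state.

start=A accept=G A-x->B A-y->C B-x->B B-y->B C-x->B C-y->D D-x->B D-y->E E-x->F E-y->E F-x->G F-y->E G-x->G G-y->E

Build one automaton per condition and run them in lockstep. The first has 3 states tracking how much of the suffix `xx` has currently been matched; the second has 5 states tracking whether the input so far still matches the prefix `yyy`. A product state is a pair (one from each), accepting exactly when both do. Minimizing collapses redundant product states.
7 states suffice.
       x  y 
>  A   B  C 
   B   B  B 
   C   B  D 
   D   B  E 
   E   F  E 
   F   G  E 
 * G   G  E 
(> = start, * = accepting)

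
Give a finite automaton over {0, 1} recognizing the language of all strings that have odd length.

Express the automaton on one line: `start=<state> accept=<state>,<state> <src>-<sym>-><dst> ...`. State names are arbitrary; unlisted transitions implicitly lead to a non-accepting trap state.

Only the length mod 2 matters, so use a 2-cycle: from any state, every input symbol moves to the next state, wrapping q1 back to q0. Mark q1 accepting.
A 2-state machine:
        0   1  
>  q0   q1  q1 
 * q1   q0  q0 
(> = start, * = accepting)

start=q0 accept=q1 q0-0->q1 q0-1->q1 q1-0->q0 q1-1->q0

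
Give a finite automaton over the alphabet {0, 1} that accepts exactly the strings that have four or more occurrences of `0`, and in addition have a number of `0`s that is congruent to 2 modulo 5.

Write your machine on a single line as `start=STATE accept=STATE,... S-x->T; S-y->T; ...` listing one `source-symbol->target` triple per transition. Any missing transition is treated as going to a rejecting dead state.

Handle the two conditions separately and then intersect. One (6 states) tracks the count of `0`s, saturating at 5; the other (5 states) tracks the count of `0`s modulo 5. Each combined state is a pair, one component from each; accept when both components accept.
        0   1  
>  s0   s1  s0 
   s1   s2  s1 
   s2   s3  s2 
   s3   s4  s3 
   s4   s5  s4 
   s5   s6  s5 
   s6   s7  s6 
 * s7   s8  s7 
   s8   s9  s8 
   s9   s5  s9 
(> = start, * = accepting)

start=s0; accept=s7; s0-0->s1; s0-1->s0; s1-0->s2; s1-1->s1; s2-0->s3; s2-1->s2; s3-0->s4; s3-1->s3; s4-0->s5; s4-1->s4; s5-0->s6; s5-1->s5; s6-0->s7; s6-1->s6; s7-0->s8; s7-1->s7; s8-0->s9; s8-1->s8; s9-0->s5; s9-1->s9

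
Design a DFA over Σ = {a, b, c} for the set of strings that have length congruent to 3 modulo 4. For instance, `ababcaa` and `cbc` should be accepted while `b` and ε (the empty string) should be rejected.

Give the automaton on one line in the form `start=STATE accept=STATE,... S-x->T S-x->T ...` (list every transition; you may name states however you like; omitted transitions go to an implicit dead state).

start=q0 accept=q3 q0-a->q1 q0-b->q1 q0-c->q1 q1-a->q2 q1-b->q2 q1-c->q2 q2-a->q3 q2-b->q3 q2-c->q3 q3-a->q0 q3-b->q0 q3-c->q0

Count input length modulo 4: every symbol advances one step around the cycle q0 → q1 → q2 → q3 → q0. Accept at q3.
4 states suffice.
        a   b   c  
>  q0   q1  q1  q1 
   q1   q2  q2  q2 
   q2   q3  q3  q3 
 * q3   q0  q0  q0 
(> = start, * = accepting)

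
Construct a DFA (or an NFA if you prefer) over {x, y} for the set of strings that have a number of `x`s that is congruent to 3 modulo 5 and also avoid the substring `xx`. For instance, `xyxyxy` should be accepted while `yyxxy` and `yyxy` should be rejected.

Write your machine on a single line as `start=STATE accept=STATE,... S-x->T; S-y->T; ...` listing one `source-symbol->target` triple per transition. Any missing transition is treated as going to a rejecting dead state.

start=q0; accept=q6,q7; q0-x->q1; q0-y->q0; q1-x->q2; q1-y->q3; q2-x->q2; q2-y->q2; q3-x->q4; q3-y->q3; q4-x->q2; q4-y->q5; q5-x->q6; q5-y->q5; q6-x->q2; q6-y->q7; q7-x->q8; q7-y->q7; q8-x->q2; q8-y->q9; q9-x->q10; q9-y->q9; q10-x->q2; q10-y->q0

Handle the two conditions separately and then intersect. One (5 states) tracks the count of `x`s modulo 5; the other (3 states) tracks partial matches of the forbidden pattern `xx`. Each combined state is a pair, one component from each; accept when both components accept. After merging equivalent states the machine shrinks.
11 states suffice.
          x    y  
>  q0     q1   q0 
   q1     q2   q3 
   q2     q2   q2 
   q3     q4   q3 
   q4     q2   q5 
   q5     q6   q5 
 * q6     q2   q7 
 * q7     q8   q7 
   q8     q2   q9 
   q9    q10   q9 
   q10    q2   q0 
(> = start, * = accepting)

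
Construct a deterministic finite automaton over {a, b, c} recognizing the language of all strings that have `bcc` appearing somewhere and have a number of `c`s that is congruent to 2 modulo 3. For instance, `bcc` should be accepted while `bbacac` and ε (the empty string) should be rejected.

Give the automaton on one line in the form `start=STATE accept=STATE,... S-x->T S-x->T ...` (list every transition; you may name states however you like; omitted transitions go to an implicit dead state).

Handle the two conditions separately and then intersect. The first has 4 states tracking whether and how much of `bcc` has been seen; the second has 3 states tracking the count of `c`s modulo 3. A product state is a pair (one from each), accepting exactly when both do.
With 12 states:
          a    b    c  
>  q0     q0   q1   q2 
   q1     q0   q1   q3 
   q2     q2   q4   q5 
   q3     q2   q4   q6 
   q4     q2   q4   q7 
   q5     q5   q8   q0 
 * q6     q6   q6   q9 
   q7     q5   q8   q9 
   q8     q5   q8  q10 
   q9     q9   q9  q11 
   q10    q0   q1  q11 
   q11   q11  q11   q6 
(> = start, * = accepting)

start=q0 accept=q6 q0-a->q0 q0-b->q1 q0-c->q2 q1-a->q0 q1-b->q1 q1-c->q3 q2-a->q2 q2-b->q4 q2-c->q5 q3-a->q2 q3-b->q4 q3-c->q6 q4-a->q2 q4-b->q4 q4-c->q7 q5-a->q5 q5-b->q8 q5-c->q0 q6-a->q6 q6-b->q6 q6-c->q9 q7-a->q5 q7-b->q8 q7-c->q9 q8-a->q5 q8-b->q8 q8-c->q10 q9-a->q9 q9-b->q9 q9-c->q11 q10-a->q0 q10-b->q1 q10-c->q11 q11-a->q11 q11-b->q11 q11-c->q6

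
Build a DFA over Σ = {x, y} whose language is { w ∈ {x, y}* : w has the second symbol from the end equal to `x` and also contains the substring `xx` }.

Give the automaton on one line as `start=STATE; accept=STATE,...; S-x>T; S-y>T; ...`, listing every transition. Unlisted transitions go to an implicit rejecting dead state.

Handle the two conditions separately and then intersect. The first has 7 states tracking the last 2 symbols read; the second has 3 states tracking whether and how much of `xx` has been seen. A product state is a pair (one from each), accepting exactly when both do. Minimizing collapses redundant product states.
With 6 states:
        x   y  
>  s0   s1  s0 
   s1   s2  s0 
 * s2   s2  s3 
 * s3   s4  s5 
   s4   s2  s3 
   s5   s4  s5 
(> = start, * = accepting)

start=s0; accept=s2,s3; s0-x>s1; s0-y>s0; s1-x>s2; s1-y>s0; s2-x>s2; s2-y>s3; s3-x>s4; s3-y>s5; s4-x>s2; s4-y>s3; s5-x>s4; s5-y>s5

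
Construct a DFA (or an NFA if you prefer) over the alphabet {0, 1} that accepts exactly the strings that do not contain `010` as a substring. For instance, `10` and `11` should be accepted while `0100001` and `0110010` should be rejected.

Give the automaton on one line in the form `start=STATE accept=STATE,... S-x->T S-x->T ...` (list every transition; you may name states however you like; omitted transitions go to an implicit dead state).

start=S0 accept=S0,S1,S2 S0-0->S1 S0-1->S0 S1-0->S1 S1-1->S2 S2-0->S3 S2-1->S0 S3-0->S3 S3-1->S3

Track partial matches of the forbidden pattern `010`. State S3 is a dead state reached once `010` has occurred; every other state accepts. S0 means no part of `010` is currently matched.
A 4-state machine:
        0   1  
>* S0   S1  S0 
 * S1   S1  S2 
 * S2   S3  S0 
   S3   S3  S3 
(> = start, * = accepting)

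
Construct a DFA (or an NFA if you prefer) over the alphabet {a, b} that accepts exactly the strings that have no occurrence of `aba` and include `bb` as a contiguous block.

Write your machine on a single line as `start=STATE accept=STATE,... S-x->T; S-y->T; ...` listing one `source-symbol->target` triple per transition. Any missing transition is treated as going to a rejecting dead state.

start=S0; accept=S4,S6,S7; S0-a->S1; S0-b->S2; S1-a->S1; S1-b->S3; S2-a->S1; S2-b->S4; S3-a->S5; S3-b->S4; S4-a->S6; S4-b->S4; S5-a->S5; S5-b->S5; S6-a->S6; S6-b->S7; S7-a->S5; S7-b->S4

Run two small machines in parallel and take their product. The first has 4 states tracking partial matches of the forbidden pattern `aba`; the second has 3 states tracking whether and how much of `bb` has been seen. A product state is a pair (one from each), accepting exactly when both do. After merging equivalent states the machine shrinks.
An 8-state machine:
        a   b  
>  S0   S1  S2 
   S1   S1  S3 
   S2   S1  S4 
   S3   S5  S4 
 * S4   S6  S4 
   S5   S5  S5 
 * S6   S6  S7 
 * S7   S5  S4 
(> = start, * = accepting)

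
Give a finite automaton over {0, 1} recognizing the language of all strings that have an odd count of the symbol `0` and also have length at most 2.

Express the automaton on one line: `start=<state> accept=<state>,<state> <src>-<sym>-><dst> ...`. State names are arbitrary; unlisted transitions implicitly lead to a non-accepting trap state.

start=s0 accept=s1,s4 s0-0->s1 s0-1->s2 s1-0->s3 s1-1->s4 s2-0->s4 s2-1->s3 s3-0->s5 s3-1->s6 s4-0->s6 s4-1->s5 s5-0->s6 s5-1->s5 s6-0->s5 s6-1->s6

Handle the two conditions separately and then intersect. One (2 states) tracks the count of `0`s modulo 2; the other (4 states) tracks the input length, saturating at 3. Each combined state is a pair, one component from each; accept when both components accept.
7 states suffice.
        0   1  
>  s0   s1  s2 
 * s1   s3  s4 
   s2   s4  s3 
   s3   s5  s6 
 * s4   s6  s5 
   s5   s6  s5 
   s6   s5  s6 
(> = start, * = accepting)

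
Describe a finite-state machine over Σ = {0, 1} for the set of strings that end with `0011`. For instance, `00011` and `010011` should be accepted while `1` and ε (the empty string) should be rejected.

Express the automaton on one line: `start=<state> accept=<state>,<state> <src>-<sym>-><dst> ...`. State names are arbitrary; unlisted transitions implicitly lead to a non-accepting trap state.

Let each state record the length of the longest suffix of the input read so far that is also a prefix of `0011`. B means the last symbol is `0`; C means the last 2 symbols are `00`; D means the last 3 symbols are `001`; E means the last 4 symbols are `0011`. Accept only at E, where the string currently ends in `0011`.
A 5-state machine:
       0  1 
>  A   B  A 
   B   C  A 
   C   C  D 
   D   B  E 
 * E   B  A 
(> = start, * = accepting)

start=A accept=E A-0->B A-1->A B-0->C B-1->A C-0->C C-1->D D-0->B D-1->E E-0->B E-1->A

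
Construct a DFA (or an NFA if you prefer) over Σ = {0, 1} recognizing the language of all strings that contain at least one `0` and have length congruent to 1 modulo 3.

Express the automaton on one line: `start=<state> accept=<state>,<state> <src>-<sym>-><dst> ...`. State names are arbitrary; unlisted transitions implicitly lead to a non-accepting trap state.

start=q0 accept=q1 q0-0->q1 q0-1->q2 q1-0->q3 q1-1->q3 q2-0->q3 q2-1->q4 q3-0->q5 q3-1->q5 q4-0->q5 q4-1->q0 q5-0->q1 q5-1->q1

Run two small machines in parallel and take their product. The first has 3 states tracking the count of `0`s, saturating at 2; the second has 3 states tracking the input length modulo 3. A product state is a pair (one from each), accepting exactly when both do. Equivalent product states are then merged.
6 states suffice.
        0   1  
>  q0   q1  q2 
 * q1   q3  q3 
   q2   q3  q4 
   q3   q5  q5 
   q4   q5  q0 
   q5   q1  q1 
(> = start, * = accepting)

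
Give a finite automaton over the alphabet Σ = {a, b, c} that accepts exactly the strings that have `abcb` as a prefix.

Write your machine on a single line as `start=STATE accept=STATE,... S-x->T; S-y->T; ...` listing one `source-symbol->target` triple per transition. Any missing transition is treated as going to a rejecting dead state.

start=S0; accept=S4; S0-a->S1; S0-b->S5; S0-c->S5; S1-a->S5; S1-b->S2; S1-c->S5; S2-a->S5; S2-b->S5; S2-c->S3; S3-a->S5; S3-b->S4; S3-c->S5; S4-a->S4; S4-b->S4; S4-c->S4; S5-a->S5; S5-b->S5; S5-c->S5

Check the first 4 symbols one by one: S0 through S3 record how many have matched `abcb` so far; any wrong symbol goes to the dead state S5. After all 4 match we enter the accepting sink S4.
6 states suffice.
        a   b   c  
>  S0   S1  S5  S5 
   S1   S5  S2  S5 
   S2   S5  S5  S3 
   S3   S5  S4  S5 
 * S4   S4  S4  S4 
   S5   S5  S5  S5 
(> = start, * = accepting)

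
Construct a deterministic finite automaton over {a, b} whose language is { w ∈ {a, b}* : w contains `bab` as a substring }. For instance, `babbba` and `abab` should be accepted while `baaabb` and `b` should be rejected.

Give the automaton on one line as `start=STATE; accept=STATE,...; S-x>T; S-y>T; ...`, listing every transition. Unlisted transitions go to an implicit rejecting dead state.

start=s0; accept=s3; s0-a>s0; s0-b>s1; s1-a>s2; s1-b>s1; s2-a>s0; s2-b>s3; s3-a>s3; s3-b>s3

Track how much of `bab` has been matched so far: state s0 is no progress, s3 is the absorbing accept state reached once `bab` has occurred. Intermediate states record partial matches; on a mismatch, fall back to the longest reusable overlap.
        a   b  
>  s0   s0  s1 
   s1   s2  s1 
   s2   s0  s3 
 * s3   s3  s3 
(> = start, * = accepting)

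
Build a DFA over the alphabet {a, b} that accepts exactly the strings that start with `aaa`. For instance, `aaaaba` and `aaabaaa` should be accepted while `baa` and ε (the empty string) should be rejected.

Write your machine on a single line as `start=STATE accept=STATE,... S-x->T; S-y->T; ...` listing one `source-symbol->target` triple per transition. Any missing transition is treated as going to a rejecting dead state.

start=q0; accept=q3; q0-a->q1; q0-b->q4; q1-a->q2; q1-b->q4; q2-a->q3; q2-b->q4; q3-a->q3; q3-b->q3; q4-a->q4; q4-b->q4

Walk along `aaa` while the input agrees: from q0 take `a` to q1, and so on. Any deviation drops to the rejecting sink q4. Once q3 is reached the prefix is confirmed and every continuation is accepted.
        a   b  
>  q0   q1  q4 
   q1   q2  q4 
   q2   q3  q4 
 * q3   q3  q3 
   q4   q4  q4 
(> = start, * = accepting)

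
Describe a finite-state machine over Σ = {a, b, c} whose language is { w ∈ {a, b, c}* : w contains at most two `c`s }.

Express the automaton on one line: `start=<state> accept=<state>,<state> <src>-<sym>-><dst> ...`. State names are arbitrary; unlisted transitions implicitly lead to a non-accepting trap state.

Count `c`s, saturating at 3: states s0 through s2 mean 0 through 2 `c`s seen; s3 means more than 2. Each `c` increments (capped at s3); other symbols loop. Accept from {s0, s1, s2}.
        a   b   c  
>* s0   s0  s0  s1 
 * s1   s1  s1  s2 
 * s2   s2  s2  s3 
   s3   s3  s3  s3 
(> = start, * = accepting)

start=s0 accept=s0,s1,s2 s0-a->s0 s0-b->s0 s0-c->s1 s1-a->s1 s1-b->s1 s1-c->s2 s2-a->s2 s2-b->s2 s2-c->s3 s3-a->s3 s3-b->s3 s3-c->s3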